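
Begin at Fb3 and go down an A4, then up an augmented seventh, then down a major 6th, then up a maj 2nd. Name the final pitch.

Eb3

An augmented fourth down from Fb3 is Cbb3.
An augmented seventh up from Cbb3 is Bb3.
Bb3 down a major sixth → Db3 (9 semitones).
Up a major second from Db3: Eb3 (2 semitones up).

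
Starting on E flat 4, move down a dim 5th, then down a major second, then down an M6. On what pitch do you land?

A diminished fifth down from Eb4 is A3.
Down a major second from A3: G3 (2 semitones down).
A major sixth down from G3 is Bb2.

B flat 2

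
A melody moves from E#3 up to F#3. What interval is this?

E to F spans two letter names (E-F): a second.
E#3 to F#3 is 1 semitone, a half step short of the major second (2), so this is minor.

minor second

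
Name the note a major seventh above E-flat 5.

D 6

Counting seven letter names up from E lands on D.
Moving 11 semitones up from Eb5 (the size of a major seventh) reaches D6.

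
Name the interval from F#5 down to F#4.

Descending from F#5 to F#4 is the same interval as ascending F#4 to F#5.
F to F is the same letter name, plus an octave — that makes it an octave of some quality.
The perfect octave spans 12 semitones, and F#4 to F#5 is exactly 12 semitones — so this is a perfect octave.

P8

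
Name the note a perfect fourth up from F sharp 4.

The fourth takes the letter from F up to B.
Moving 5 semitones up from F#4 (the size of a perfect fourth) reaches B4.

B 4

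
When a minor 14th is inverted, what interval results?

First reduce the compound minor fourteenth to its simple form, a minor seventh.
Inverted interval numbers add to nine, so a seventh pairs with a second (7 + 2 = 9).
And minor becomes major under inversion, so we get a major second.

major 2nd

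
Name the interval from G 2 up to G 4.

P15

G to G is the same letter name, plus 2 octaves — that makes it a fifteenth of some quality.
The perfect fifteenth spans 24 semitones, and G2 to G4 is exactly 24 semitones — so this is a perfect fifteenth.
(Equivalently, a compound perfect octave: a perfect octave plus an octave.)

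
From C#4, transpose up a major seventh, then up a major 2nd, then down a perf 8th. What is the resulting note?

A major seventh up from C#4 is B#4.
Up a major second from B#4: C##5 (2 semitones up).
C##5 down a perfect octave → C##4 (12 semitones).

C##4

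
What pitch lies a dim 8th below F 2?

An octave keeps the letter name F, an octave down from F.
A diminished octave spans 11 semitones, so from F2 the target pitch is F#1.

F-sharp 1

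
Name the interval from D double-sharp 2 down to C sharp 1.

Descending from D##2 to C#1 is the same interval as ascending C#1 to D##2.
C to D spans two letter names (C-D), plus an octave — that makes it a ninth of some quality.
C#1 to D##2 spans 15 semitones — one semitone wider than the major ninth (14) — giving an augmented ninth.
(Equivalently, a compound augmented second: an augmented second plus an octave.)

A9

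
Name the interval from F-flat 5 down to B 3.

Descending from Fb5 to B3 is the same interval as ascending B3 to Fb5.
B to F spans five letter names (B-C-D-E-F), plus an octave: a twelfth.
B3 to Fb5 spans 17 semitones — two semitones narrower than the perfect twelfth (19) — giving a doubly diminished twelfth.
(Equivalently, a compound doubly diminished fifth: a doubly diminished fifth plus an octave.)

doubly diminished 12th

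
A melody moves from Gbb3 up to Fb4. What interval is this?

major 7th

G to F spans seven letter names (G-A-B-C-D-E-F), so the interval is some kind of seventh.
The major seventh spans 11 semitones, and Gbb3 to Fb4 is exactly 11 semitones — so this is a major seventh.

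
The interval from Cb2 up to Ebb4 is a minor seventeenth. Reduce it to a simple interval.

Subtracting seven from the interval number removes an octave: 17 − 14 = 3.
So a minor seventeenth is 2 octaves plus a minor third. The quality is unchanged.

m3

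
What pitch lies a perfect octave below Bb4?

Bb3

The letter stays B (same as the start), shifted an octave down.
Moving 12 semitones down from Bb4 (the size of a perfect octave) reaches Bb3.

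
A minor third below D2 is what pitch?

B1

Counting three letter names down from D lands on B.
A minor third is 3 semitones; 3 semitones down from D2 gives B1.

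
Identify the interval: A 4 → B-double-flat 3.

Descending from A4 to Bbb3 is the same interval as ascending Bbb3 to A4.
B to A spans seven letter names (B-C-D-E-F-G-A), so the interval is some kind of seventh.
The major seventh is 11 semitones; here we have 12, one semitone wider: augmented.

A7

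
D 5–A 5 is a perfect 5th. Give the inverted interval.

Interval numbers invert to sum to nine: 5 + 4 = 9, so a fifth inverts to a fourth.
And perfect stays perfect under inversion, so we get a perfect fourth.

perfect 4th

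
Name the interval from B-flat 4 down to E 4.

diminished 5th

Descending from Bb4 to E4 is the same interval as ascending E4 to Bb4.
E to B spans five letter names (E-F-G-A-B), so the interval is some kind of fifth.
A perfect fifth would be 7 semitones; E4 to Bb4 is 6, one semitone narrower, so the interval is diminished.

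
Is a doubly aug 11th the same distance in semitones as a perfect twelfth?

Yes

A doubly augmented eleventh spans 19 semitones, and a perfect twelfth also spans 19 semitones — they're enharmonic.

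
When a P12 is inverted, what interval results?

First reduce the compound perfect twelfth to its simple form, a perfect fifth.
Interval numbers invert to sum to nine: 5 + 4 = 9, so a fifth inverts to a fourth.
The quality also flips — perfect stays perfect — giving a perfect fourth.

P4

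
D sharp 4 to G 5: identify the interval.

d11

D to G spans four letter names (D-E-F-G), plus an octave — that makes it an eleventh of some quality.
The perfect eleventh is 17 semitones; here we have 16, one semitone narrower: diminished.
(Equivalently, a compound diminished fourth: a diminished fourth plus an octave.)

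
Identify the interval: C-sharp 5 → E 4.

major 6th

Descending from C#5 to E4 is the same interval as ascending E4 to C#5.
E to C spans six letter names (E-F-G-A-B-C), so the interval is some kind of sixth.
The major sixth spans 9 semitones, and E4 to C#5 is exactly 9 semitones — so this is a major sixth.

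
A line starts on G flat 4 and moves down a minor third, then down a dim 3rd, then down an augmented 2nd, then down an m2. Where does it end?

A 3

Down a minor third from Gb4: Eb4 (3 semitones down).
Down a diminished third from Eb4: C#4 (2 semitones down).
An augmented second down from C#4 is Bb3.
Down a minor second from Bb3: A3 (1 semitone down).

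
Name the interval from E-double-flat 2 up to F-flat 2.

E to F spans two letter names (E-F), so the interval is some kind of second.
The major second spans 2 semitones, and Ebb2 to Fb2 is exactly 2 semitones — so this is a major second.

major second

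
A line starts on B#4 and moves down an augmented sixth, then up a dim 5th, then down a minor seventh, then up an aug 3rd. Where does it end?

D#4

An augmented sixth down from B#4 is D4.
D4 up a diminished fifth → Ab4 (6 semitones).
Down a minor seventh from Ab4: Bb3 (10 semitones down).
An augmented third up from Bb3 is D#4.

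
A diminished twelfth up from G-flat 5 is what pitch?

D-double-flat 7

Five letters up from G (plus an octave) reaches D.
A diminished twelfth spans 18 semitones, so from Gb5 the target pitch is Dbb7.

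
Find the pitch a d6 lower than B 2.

D double-sharp 2

Counting six letter names down from B lands on D.
A diminished sixth spans 7 semitones, so from B2 the target pitch is D##2.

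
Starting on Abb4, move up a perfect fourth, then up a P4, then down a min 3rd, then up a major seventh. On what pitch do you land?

Up a perfect fourth from Abb4: Dbb5 (5 semitones up).
Up a perfect fourth from Dbb5: Gbb5 (5 semitones up).
Gbb5 down a minor third → Ebb5 (3 semitones).
Ebb5 up a major seventh → Db6 (11 semitones).

Db6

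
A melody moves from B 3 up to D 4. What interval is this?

minor third

B to D spans three letter names (B-C-D) — that makes it a third of some quality.
At 3 semitones, B3→D4 falls one short of a major third: minor.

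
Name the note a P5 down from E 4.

A 3

Counting five letter names down from E lands on A.
A perfect fifth spans 7 semitones, so from E4 the target pitch is A3.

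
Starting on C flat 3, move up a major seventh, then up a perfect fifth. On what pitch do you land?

Cb3 up a major seventh → Bb3 (11 semitones).
A perfect fifth up from Bb3 is F4.

F 4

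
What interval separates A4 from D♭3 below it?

augmented 12th

Descending from A4 to Db3 is the same interval as ascending Db3 to A4.
D to A spans five letter names (D-E-F-G-A), plus an octave — that makes it a twelfth of some quality.
The perfect twelfth is 19 semitones; here we have 20, one semitone wider: augmented.
(Equivalently, a compound augmented fifth: an augmented fifth plus an octave.)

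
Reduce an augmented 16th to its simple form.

Subtracting seven from the interval number removes an octave: 16 − 14 = 2.
Quality carries through unchanged, so the simple form is an augmented second.

augmented 2nd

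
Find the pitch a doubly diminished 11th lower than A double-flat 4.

Counting four letter names plus an octave down from A lands on E.
Moving 15 semitones down from Abb4 (the size of a doubly diminished eleventh) reaches E3.

E 3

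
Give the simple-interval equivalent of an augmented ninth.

Each octave removed subtracts seven from the number: 9 − 7 = 2.
Quality carries through unchanged, so the simple form is an augmented second.

A2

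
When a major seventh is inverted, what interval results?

minor second

The rule of nine gives the new number: 9 − 7 = 2, so a seventh becomes a second.
Quality inverts too: major becomes minor. That makes the inversion a minor second.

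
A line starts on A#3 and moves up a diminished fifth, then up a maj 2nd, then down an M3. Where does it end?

D4

A#3 up a diminished fifth → E4 (6 semitones).
E4 up a major second → F#4 (2 semitones).
A major third down from F#4 is D4.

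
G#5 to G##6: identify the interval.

augmented octave

G to G is the same letter name, plus an octave: an octave.
A perfect octave would be 12 semitones; G#5 to G##6 is 13, one semitone wider, so the interval is augmented.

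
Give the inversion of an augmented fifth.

d4

The rule of nine gives the new number: 9 − 5 = 4, so a fifth becomes a fourth.
And augmented becomes diminished under inversion, so we get a diminished fourth.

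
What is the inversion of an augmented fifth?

d4

The rule of nine gives the new number: 9 − 5 = 4, so a fifth becomes a fourth.
The quality also flips — augmented becomes diminished — giving a diminished fourth.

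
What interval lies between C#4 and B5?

C to B spans seven letter names (C-D-E-F-G-A-B), plus an octave, so the interval is some kind of fourteenth.
A major fourteenth would be 23 semitones, but C#4 to B5 is 22 — one semitone narrower, making it a minor fourteenth.
(Equivalently, a compound minor seventh: a minor seventh plus an octave.)

m14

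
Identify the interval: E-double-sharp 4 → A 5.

E to A spans four letter names (E-F-G-A), plus an octave — that makes it an eleventh of some quality.
The perfect eleventh is 17 semitones; here we have 15, two semitones narrower: doubly diminished.
(Equivalently, a compound doubly diminished fourth: a doubly diminished fourth plus an octave.)

doubly diminished eleventh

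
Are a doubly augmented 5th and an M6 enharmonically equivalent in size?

Both span 9 semitones: a doubly augmented fifth and a major sixth are the same chromatic distance.

Yes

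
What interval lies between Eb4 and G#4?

A3

E to G spans three letter names (E-F-G): a third.
The major third is 4 semitones; here we have 5, one semitone wider: augmented.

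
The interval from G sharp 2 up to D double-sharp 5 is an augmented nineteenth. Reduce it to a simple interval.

Take out 2 octaves (14 from the number): 19 − 14 = 5.
That makes an augmented nineteenth a compound augmented fifth — 2 octaves plus an augmented fifth.

augmented 5th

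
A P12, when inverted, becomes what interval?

First reduce the compound perfect twelfth to its simple form, a perfect fifth.
Inverted interval numbers add to nine, so a fifth pairs with a fourth (5 + 4 = 9).
Quality inverts too: perfect stays perfect. That makes the inversion a perfect fourth.

perfect fourth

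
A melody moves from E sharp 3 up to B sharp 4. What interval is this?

perfect twelfth

E to B spans five letter names (E-F-G-A-B), plus an octave — that makes it a twelfth of some quality.
The perfect twelfth spans 19 semitones, and E#3 to B#4 is exactly 19 semitones — so this is a perfect twelfth.
(Equivalently, a compound perfect fifth: a perfect fifth plus an octave.)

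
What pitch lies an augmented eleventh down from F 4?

Counting four letter names plus an octave down from F lands on C.
An augmented eleventh is 18 semitones; 18 semitones down from F4 gives Cb3.

C-flat 3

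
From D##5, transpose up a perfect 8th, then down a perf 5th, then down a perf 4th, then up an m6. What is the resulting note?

Up a perfect octave from D##5: D##6 (12 semitones up).
Down a perfect fifth from D##6: G##5 (7 semitones down).
Down a perfect fourth from G##5: D##5 (5 semitones down).
Up a minor sixth from D##5: B#5 (8 semitones up).

B#5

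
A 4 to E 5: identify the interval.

perfect fifth

A to E spans five letter names (A-B-C-D-E): a fifth.
Counting semitones, A4→E5 is 7, which is the perfect fifth.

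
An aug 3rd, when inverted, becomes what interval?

diminished sixth

Inverted interval numbers add to nine, so a third pairs with a sixth (3 + 6 = 9).
Quality inverts too: augmented becomes diminished. That makes the inversion a diminished sixth.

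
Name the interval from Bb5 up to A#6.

augmented seventh

B to A spans seven letter names (B-C-D-E-F-G-A) — that makes it a seventh of some quality.
A major seventh would be 11 semitones; Bb5 to A#6 is 12, one semitone wider, so the interval is augmented.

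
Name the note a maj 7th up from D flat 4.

Seven letter names up from D: C.
A major seventh is 11 semitones; 11 semitones up from Db4 gives C5.

C 5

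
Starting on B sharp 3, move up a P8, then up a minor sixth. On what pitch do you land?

B#3 up a perfect octave → B#4 (12 semitones).
Up a minor sixth from B#4: G#5 (8 semitones up).

G sharp 5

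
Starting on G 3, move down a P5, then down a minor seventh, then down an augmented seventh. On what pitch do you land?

E double-flat 1

G3 down a perfect fifth → C3 (7 semitones).
A minor seventh down from C3 is D2.
D2 down an augmented seventh → Ebb1 (12 semitones).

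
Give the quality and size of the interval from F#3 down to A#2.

Descending from F#3 to A#2 is the same interval as ascending A#2 to F#3.
A to F spans six letter names (A-B-C-D-E-F) — that makes it a sixth of some quality.
At 8 semitones, A#2→F#3 falls one short of a major sixth: minor.

minor 6th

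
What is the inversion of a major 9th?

minor 7th

First reduce the compound major ninth to its simple form, a major second.
Interval numbers invert to sum to nine: 2 + 7 = 9, so a second inverts to a seventh.
Quality inverts too: major becomes minor. That makes the inversion a minor seventh.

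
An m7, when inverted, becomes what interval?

Interval numbers invert to sum to nine: 7 + 2 = 9, so a seventh inverts to a second.
The quality also flips — minor becomes major — giving a major second.

major 2nd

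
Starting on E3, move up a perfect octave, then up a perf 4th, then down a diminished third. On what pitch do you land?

F##4

Up a perfect octave from E3: E4 (12 semitones up).
E4 up a perfect fourth → A4 (5 semitones).
A4 down a diminished third → F##4 (2 semitones).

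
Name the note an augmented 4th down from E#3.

The fourth takes the letter from E down to B.
Moving 6 semitones down from E#3 (the size of an augmented fourth) reaches B2.

B2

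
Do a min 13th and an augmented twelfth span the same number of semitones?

Yes

A minor thirteenth = 20 semitones = an augmented twelfth; enharmonically equal.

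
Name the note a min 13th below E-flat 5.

The thirteenth's letter: E down six letter names plus an octave → G.
A minor thirteenth is 20 semitones; 20 semitones down from Eb5 gives G3.

G 3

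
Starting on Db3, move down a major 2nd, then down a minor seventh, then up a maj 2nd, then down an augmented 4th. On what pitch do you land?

A major second down from Db3 is Cb3.
Down a minor seventh from Cb3: Db2 (10 semitones down).
Db2 up a major second → Eb2 (2 semitones).
An augmented fourth down from Eb2 is Bbb1.

Bbb1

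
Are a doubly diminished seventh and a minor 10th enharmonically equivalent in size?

A doubly diminished seventh spans 8 semitones; a minor tenth spans 15 semitones. They differ by 7.

No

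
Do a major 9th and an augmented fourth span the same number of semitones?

A major ninth is 14 semitones but an augmented fourth is 6 semitones — different sizes.

No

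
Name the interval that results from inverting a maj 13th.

minor 3rd

First reduce the compound major thirteenth to its simple form, a major sixth.
The rule of nine gives the new number: 9 − 6 = 3, so a sixth becomes a third.
And major becomes minor under inversion, so we get a minor third.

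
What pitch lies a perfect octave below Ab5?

The letter stays A (same as the start), shifted an octave down.
A perfect octave spans 12 semitones, so from Ab5 the target pitch is Ab4.

Ab4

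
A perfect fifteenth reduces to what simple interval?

perfect octave

Take out an octave (7 from the number): 15 − 7 = 8.
So a perfect fifteenth is an octave plus a perfect octave. The quality is unchanged.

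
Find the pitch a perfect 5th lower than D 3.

G 2

The fifth takes the letter from D down to G.
A perfect fifth is 7 semitones; 7 semitones down from D3 gives G2.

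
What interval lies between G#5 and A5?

G to A spans two letter names (G-A), so the interval is some kind of second.
A major second would be 2 semitones, but G#5 to A5 is 1 — one semitone narrower, making it a minor second.

minor second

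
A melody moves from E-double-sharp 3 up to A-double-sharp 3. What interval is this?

perfect 4th

E to A spans four letter names (E-F-G-A): a fourth.
E##3 to A##3 is 5 semitones, matching the perfect fourth exactly, so the quality is perfect.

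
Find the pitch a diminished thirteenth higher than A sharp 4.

F 6

Counting six letter names plus an octave up from A lands on F.
A diminished thirteenth is 19 semitones; 19 semitones up from A#4 gives F6.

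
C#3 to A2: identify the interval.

Descending from C#3 to A2 is the same interval as ascending A2 to C#3.
A to C spans three letter names (A-B-C), so the interval is some kind of third.
Counting semitones, A2→C#3 is 4, which is the major third.

major third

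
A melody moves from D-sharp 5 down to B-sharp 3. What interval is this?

minor 10th

Descending from D#5 to B#3 is the same interval as ascending B#3 to D#5.
B to D spans three letter names (B-C-D), plus an octave, so the interval is some kind of tenth.
A major tenth would be 16 semitones, but B#3 to D#5 is 15 — one semitone narrower, making it a minor tenth.
(Equivalently, a compound minor third: a minor third plus an octave.)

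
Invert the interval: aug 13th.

First reduce the compound augmented thirteenth to its simple form, an augmented sixth.
The rule of nine gives the new number: 9 − 6 = 3, so a sixth becomes a third.
Quality inverts too: augmented becomes diminished. That makes the inversion a diminished third.

diminished 3rd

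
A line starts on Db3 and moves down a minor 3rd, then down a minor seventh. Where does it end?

Down a minor third from Db3: Bb2 (3 semitones down).
Down a minor seventh from Bb2: C2 (10 semitones down).

C2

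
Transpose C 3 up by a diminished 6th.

A double-flat 3

Counting six letter names up from C lands on A.
A diminished sixth spans 7 semitones, so from C3 the target pitch is Abb3.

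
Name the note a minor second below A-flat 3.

G 3

Counting two letter names down from A lands on G.
A minor second spans 1 semitone, so from Ab3 the target pitch is G3.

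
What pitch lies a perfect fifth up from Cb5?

Gb5

Five letter names up from C: G.
A perfect fifth spans 7 semitones, so from Cb5 the target pitch is Gb5.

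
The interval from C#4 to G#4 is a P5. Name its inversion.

The rule of nine gives the new number: 9 − 5 = 4, so a fifth becomes a fourth.
The quality also flips — perfect stays perfect — giving a perfect fourth.

perfect fourth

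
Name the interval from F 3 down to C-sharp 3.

diminished 4th

Descending from F3 to C#3 is the same interval as ascending C#3 to F3.
C to F spans four letter names (C-D-E-F) — that makes it a fourth of some quality.
C#3 to F3 spans 4 semitones — one semitone narrower than the perfect fourth (5) — giving a diminished fourth.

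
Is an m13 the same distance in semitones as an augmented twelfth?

Yes

Both span 20 semitones: a minor thirteenth and an augmented twelfth are the same chromatic distance.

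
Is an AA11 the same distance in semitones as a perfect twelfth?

Both span 19 semitones: a doubly augmented eleventh and a perfect twelfth are the same chromatic distance.

Yes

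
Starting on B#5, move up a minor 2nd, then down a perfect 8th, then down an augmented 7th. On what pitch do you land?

B#5 up a minor second → C#6 (1 semitone).
C#6 down a perfect octave → C#5 (12 semitones).
Down an augmented seventh from C#5: Db4 (12 semitones down).

Db4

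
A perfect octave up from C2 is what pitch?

An octave keeps the letter name C, an octave up from C.
A perfect octave spans 12 semitones, so from C2 the target pitch is C3.

C3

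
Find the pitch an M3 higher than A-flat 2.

Three letter names up from A: C.
A major third spans 4 semitones, so from Ab2 the target pitch is C3.

C 3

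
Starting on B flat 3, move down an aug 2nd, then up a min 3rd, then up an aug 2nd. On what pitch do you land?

An augmented second down from Bb3 is Abb3.
Abb3 up a minor third → Cbb4 (3 semitones).
Cbb4 up an augmented second → Db4 (3 semitones).

D flat 4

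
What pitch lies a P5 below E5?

A4

The fifth takes the letter from E down to A.
A perfect fifth is 7 semitones; 7 semitones down from E5 gives A4.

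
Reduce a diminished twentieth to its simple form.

Subtracting seven from the interval number removes an octave: 20 − 14 = 6.
So a diminished twentieth is 2 octaves plus a diminished sixth. The quality is unchanged.

diminished 6th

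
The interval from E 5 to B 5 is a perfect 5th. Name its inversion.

Interval numbers invert to sum to nine: 5 + 4 = 9, so a fifth inverts to a fourth.
And perfect stays perfect under inversion, so we get a perfect fourth.

P4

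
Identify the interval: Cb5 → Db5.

C to D spans two letter names (C-D): a second.
Cb5 to Db5 is 2 semitones, matching the major second exactly, so the quality is major.

major 2nd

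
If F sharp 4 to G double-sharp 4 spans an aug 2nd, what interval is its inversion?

The rule of nine gives the new number: 9 − 2 = 7, so a second becomes a seventh.
And augmented becomes diminished under inversion, so we get a diminished seventh.

diminished 7th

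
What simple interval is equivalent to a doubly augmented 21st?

Each octave removed subtracts seven from the number: 21 − 14 = 7.
That makes a doubly augmented twenty-first a compound doubly augmented seventh — 2 octaves plus a doubly augmented seventh.

AA7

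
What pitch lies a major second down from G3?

Counting two letter names down from G lands on F.
A major second spans 2 semitones, so from G3 the target pitch is F3.

F3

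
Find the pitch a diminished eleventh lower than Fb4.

C3

Counting four letter names plus an octave down from F lands on C.
A diminished eleventh is 16 semitones; 16 semitones down from Fb4 gives C3.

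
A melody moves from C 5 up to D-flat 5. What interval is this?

minor 2nd

C to D spans two letter names (C-D) — that makes it a second of some quality.
C5 to Db5 is 1 semitone, a half step short of the major second (2), so this is minor.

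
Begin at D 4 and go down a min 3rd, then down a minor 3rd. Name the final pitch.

G sharp 3

A minor third down from D4 is B3.
B3 down a minor third → G#3 (3 semitones).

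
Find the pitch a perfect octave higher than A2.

A3

The letter stays A (same as the start), shifted an octave up.
A perfect octave spans 12 semitones, so from A2 the target pitch is A3.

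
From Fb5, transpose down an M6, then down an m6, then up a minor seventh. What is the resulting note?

Fb5 down a major sixth → Abb4 (9 semitones).
A minor sixth down from Abb4 is Cb4.
Cb4 up a minor seventh → Bbb4 (10 semitones).

Bbb4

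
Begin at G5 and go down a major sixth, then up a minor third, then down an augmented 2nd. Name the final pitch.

Cbb5

Down a major sixth from G5: Bb4 (9 semitones down).
Bb4 up a minor third → Db5 (3 semitones).
An augmented second down from Db5 is Cbb5.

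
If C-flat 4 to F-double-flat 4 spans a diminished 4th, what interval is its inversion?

Inverted interval numbers add to nine, so a fourth pairs with a fifth (4 + 5 = 9).
Quality inverts too: diminished becomes augmented. That makes the inversion an augmented fifth.

A5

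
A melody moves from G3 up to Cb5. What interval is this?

G to C spans four letter names (G-A-B-C), plus an octave, so the interval is some kind of eleventh.
G3 to Cb5 spans 16 semitones — one semitone narrower than the perfect eleventh (17) — giving a diminished eleventh.
(Equivalently, a compound diminished fourth: a diminished fourth plus an octave.)

diminished 11th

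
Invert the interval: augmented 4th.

d5

The rule of nine gives the new number: 9 − 4 = 5, so a fourth becomes a fifth.
The quality also flips — augmented becomes diminished — giving a diminished fifth.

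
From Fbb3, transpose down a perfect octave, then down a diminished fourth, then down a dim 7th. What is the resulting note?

D1

A perfect octave down from Fbb3 is Fbb2.
Down a diminished fourth from Fbb2: Cb2 (4 semitones down).
A diminished seventh down from Cb2 is D1.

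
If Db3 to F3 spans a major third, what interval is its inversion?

The rule of nine gives the new number: 9 − 3 = 6, so a third becomes a sixth.
Quality inverts too: major becomes minor. That makes the inversion a minor sixth.

minor sixth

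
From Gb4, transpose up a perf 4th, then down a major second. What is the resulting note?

Bbb4

Up a perfect fourth from Gb4: Cb5 (5 semitones up).
Down a major second from Cb5: Bbb4 (2 semitones down).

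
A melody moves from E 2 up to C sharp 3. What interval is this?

E to C spans six letter names (E-F-G-A-B-C) — that makes it a sixth of some quality.
The major sixth spans 9 semitones, and E2 to C#3 is exactly 9 semitones — so this is a major sixth.

major sixth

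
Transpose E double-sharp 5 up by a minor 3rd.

Counting three letter names up from E lands on G.
Moving 3 semitones up from E##5 (the size of a minor third) reaches G##5.

G double-sharp 5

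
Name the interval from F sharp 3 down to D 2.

Descending from F#3 to D2 is the same interval as ascending D2 to F#3.
D to F spans three letter names (D-E-F), plus an octave: a tenth.
Counting semitones, D2→F#3 is 16, which is the major tenth.
(Equivalently, a compound major third: a major third plus an octave.)

M10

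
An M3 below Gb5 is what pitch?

Counting three letter names down from G lands on E.
A major third is 4 semitones; 4 semitones down from Gb5 gives Ebb5.

Ebb5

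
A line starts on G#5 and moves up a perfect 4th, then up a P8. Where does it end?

G#5 up a perfect fourth → C#6 (5 semitones).
C#6 up a perfect octave → C#7 (12 semitones).

C#7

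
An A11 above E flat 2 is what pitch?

A 3

Four letters up from E (plus an octave) reaches A.
An augmented eleventh is 18 semitones; 18 semitones up from Eb2 gives A3.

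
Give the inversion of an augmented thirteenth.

diminished 3rd

First reduce the compound augmented thirteenth to its simple form, an augmented sixth.
The rule of nine gives the new number: 9 − 6 = 3, so a sixth becomes a third.
Quality inverts too: augmented becomes diminished. That makes the inversion a diminished third.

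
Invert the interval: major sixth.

Interval numbers invert to sum to nine: 6 + 3 = 9, so a sixth inverts to a third.
And major becomes minor under inversion, so we get a minor third.

minor third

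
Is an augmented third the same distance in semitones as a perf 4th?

Yes

An augmented third spans 5 semitones, and a perfect fourth also spans 5 semitones — they're enharmonic.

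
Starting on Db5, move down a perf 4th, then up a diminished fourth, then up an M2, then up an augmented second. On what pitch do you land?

F5

Down a perfect fourth from Db5: Ab4 (5 semitones down).
A diminished fourth up from Ab4 is Dbb5.
Up a major second from Dbb5: Ebb5 (2 semitones up).
An augmented second up from Ebb5 is F5.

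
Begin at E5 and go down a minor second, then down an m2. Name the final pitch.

A minor second down from E5 is D#5.
D#5 down a minor second → C##5 (1 semitone).

C##5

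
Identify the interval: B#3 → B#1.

perfect fifteenth

Descending from B#3 to B#1 is the same interval as ascending B#1 to B#3.
B to B is the same letter name, plus 2 octaves: a fifteenth.
The perfect fifteenth spans 24 semitones, and B#1 to B#3 is exactly 24 semitones — so this is a perfect fifteenth.
(Equivalently, a compound perfect octave: a perfect octave plus an octave.)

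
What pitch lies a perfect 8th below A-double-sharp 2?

For an octave the letter name doesn't change: still A, an octave down.
A perfect octave spans 12 semitones, so from A##2 the target pitch is A##1.

A-double-sharp 1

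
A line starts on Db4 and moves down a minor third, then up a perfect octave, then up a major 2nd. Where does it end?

C5

Down a minor third from Db4: Bb3 (3 semitones down).
A perfect octave up from Bb3 is Bb4.
Bb4 up a major second → C5 (2 semitones).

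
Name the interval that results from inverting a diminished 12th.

First reduce the compound diminished twelfth to its simple form, a diminished fifth.
Inverted interval numbers add to nine, so a fifth pairs with a fourth (5 + 4 = 9).
And diminished becomes augmented under inversion, so we get an augmented fourth.

augmented fourth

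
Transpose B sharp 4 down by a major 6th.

The sixth takes the letter from B down to D.
Moving 9 semitones down from B#4 (the size of a major sixth) reaches D#4.

D sharp 4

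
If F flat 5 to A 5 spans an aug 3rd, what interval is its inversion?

The rule of nine gives the new number: 9 − 3 = 6, so a third becomes a sixth.
Quality inverts too: augmented becomes diminished. That makes the inversion a diminished sixth.

d6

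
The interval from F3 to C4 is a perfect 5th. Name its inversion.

Inverted interval numbers add to nine, so a fifth pairs with a fourth (5 + 4 = 9).
And perfect stays perfect under inversion, so we get a perfect fourth.

perfect 4th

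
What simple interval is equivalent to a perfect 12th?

perfect 5th

Take out an octave (7 from the number): 12 − 7 = 5.
That makes a perfect twelfth a compound perfect fifth — an octave plus a perfect fifth.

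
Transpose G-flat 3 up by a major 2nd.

A-flat 3

Counting two letter names up from G lands on A.
A major second is 2 semitones; 2 semitones up from Gb3 gives Ab3.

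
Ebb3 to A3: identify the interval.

doubly augmented 4th

E to A spans four letter names (E-F-G-A), so the interval is some kind of fourth.
A perfect fourth would be 5 semitones; Ebb3 to A3 is 7, two semitones wider, so the interval is doubly augmented.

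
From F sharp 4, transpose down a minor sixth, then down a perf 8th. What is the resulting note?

A sharp 2

F#4 down a minor sixth → A#3 (8 semitones).
Down a perfect octave from A#3: A#2 (12 semitones down).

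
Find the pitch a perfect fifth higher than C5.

G5

Counting five letter names up from C lands on G.
A perfect fifth spans 7 semitones, so from C5 the target pitch is G5.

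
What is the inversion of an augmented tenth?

First reduce the compound augmented tenth to its simple form, an augmented third.
Interval numbers invert to sum to nine: 3 + 6 = 9, so a third inverts to a sixth.
The quality also flips — augmented becomes diminished — giving a diminished sixth.

diminished 6th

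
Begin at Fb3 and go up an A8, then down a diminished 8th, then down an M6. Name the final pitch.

A2

Fb3 up an augmented octave → F4 (13 semitones).
Down a diminished octave from F4: F#3 (11 semitones down).
F#3 down a major sixth → A2 (9 semitones).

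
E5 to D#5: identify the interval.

Descending from E5 to D#5 is the same interval as ascending D#5 to E5.
D to E spans two letter names (D-E), so the interval is some kind of second.
A major second would be 2 semitones, but D#5 to E5 is 1 — one semitone narrower, making it a minor second.

minor second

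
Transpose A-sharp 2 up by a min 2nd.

B 2

The second takes the letter from A up to B.
A minor second is 1 semitone; 1 semitone up from A#2 gives B2.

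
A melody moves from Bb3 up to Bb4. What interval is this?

perfect octave

B to B is the same letter name, plus an octave: an octave.
Counting semitones, Bb3→Bb4 is 12, which is the perfect octave.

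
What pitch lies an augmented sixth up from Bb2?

G#3

Six letter names up from B: G.
Moving 10 semitones up from Bb2 (the size of an augmented sixth) reaches G#3.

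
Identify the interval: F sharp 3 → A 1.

major 13th

Descending from F#3 to A1 is the same interval as ascending A1 to F#3.
A to F spans six letter names (A-B-C-D-E-F), plus an octave, so the interval is some kind of thirteenth.
A1 to F#3 is 21 semitones, matching the major thirteenth exactly, so the quality is major.
(Equivalently, a compound major sixth: a major sixth plus an octave.)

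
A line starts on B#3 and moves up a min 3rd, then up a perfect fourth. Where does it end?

A minor third up from B#3 is D#4.
D#4 up a perfect fourth → G#4 (5 semitones).

G#4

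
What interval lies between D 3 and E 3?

D to E spans two letter names (D-E), so the interval is some kind of second.
D3 to E3 is 2 semitones, matching the major second exactly, so the quality is major.

major second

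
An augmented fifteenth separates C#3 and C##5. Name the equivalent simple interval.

Take out an octave (7 from the number): 15 − 7 = 8.
So an augmented fifteenth is an octave plus an augmented octave. The quality is unchanged.

augmented 8th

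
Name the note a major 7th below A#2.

B1

Counting seven letter names down from A lands on B.
Moving 11 semitones down from A#2 (the size of a major seventh) reaches B1.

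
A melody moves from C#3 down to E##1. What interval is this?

diminished thirteenth

Descending from C#3 to E##1 is the same interval as ascending E##1 to C#3.
E to C spans six letter names (E-F-G-A-B-C), plus an octave, so the interval is some kind of thirteenth.
E##1 to C#3 spans 19 semitones — two semitones narrower than the major thirteenth (21) — giving a diminished thirteenth.
(Equivalently, a compound diminished sixth: a diminished sixth plus an octave.)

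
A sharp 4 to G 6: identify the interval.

A to G spans seven letter names (A-B-C-D-E-F-G), plus an octave — that makes it a fourteenth of some quality.
A#4 to G6 spans 21 semitones — two semitones narrower than the major fourteenth (23) — giving a diminished fourteenth.
(Equivalently, a compound diminished seventh: a diminished seventh plus an octave.)

d14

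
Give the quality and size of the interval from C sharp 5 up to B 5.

minor seventh

C to B spans seven letter names (C-D-E-F-G-A-B), so the interval is some kind of seventh.
C#5 to B5 is 10 semitones, a half step short of the major seventh (11), so this is minor.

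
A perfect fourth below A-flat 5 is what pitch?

E-flat 5

Counting four letter names down from A lands on E.
Moving 5 semitones down from Ab5 (the size of a perfect fourth) reaches Eb5.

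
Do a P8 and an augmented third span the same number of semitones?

12 semitones (perfect octave) vs 5 semitones (augmented third): not equal.

No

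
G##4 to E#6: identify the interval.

G to E spans six letter names (G-A-B-C-D-E), plus an octave: a thirteenth.
G##4 to E#6 is 20 semitones, a half step short of the major thirteenth (21), so this is minor.
(Equivalently, a compound minor sixth: a minor sixth plus an octave.)

minor thirteenth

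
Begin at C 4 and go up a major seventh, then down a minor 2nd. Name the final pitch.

Up a major seventh from C4: B4 (11 semitones up).
A minor second down from B4 is A#4.

A sharp 4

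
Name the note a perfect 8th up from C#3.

The letter stays C (same as the start), shifted an octave up.
A perfect octave is 12 semitones; 12 semitones up from C#3 gives C#4.

C#4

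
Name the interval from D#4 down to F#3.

major sixth

Descending from D#4 to F#3 is the same interval as ascending F#3 to D#4.
F to D spans six letter names (F-G-A-B-C-D): a sixth.
F#3 to D#4 is 9 semitones, matching the major sixth exactly, so the quality is major.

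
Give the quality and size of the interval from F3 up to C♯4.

F to C spans five letter names (F-G-A-B-C), so the interval is some kind of fifth.
A perfect fifth would be 7 semitones; F3 to C#4 is 8, one semitone wider, so the interval is augmented.

augmented fifth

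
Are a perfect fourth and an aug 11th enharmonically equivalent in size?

No

A perfect fourth is 5 semitones but an augmented eleventh is 18 semitones — different sizes.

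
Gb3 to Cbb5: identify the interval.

G to C spans four letter names (G-A-B-C), plus an octave — that makes it an eleventh of some quality.
Gb3 to Cbb5 spans 16 semitones — one semitone narrower than the perfect eleventh (17) — giving a diminished eleventh.
(Equivalently, a compound diminished fourth: a diminished fourth plus an octave.)

d11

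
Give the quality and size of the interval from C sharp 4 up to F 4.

C to F spans four letter names (C-D-E-F): a fourth.
C#4 to F4 spans 4 semitones — one semitone narrower than the perfect fourth (5) — giving a diminished fourth.

diminished 4th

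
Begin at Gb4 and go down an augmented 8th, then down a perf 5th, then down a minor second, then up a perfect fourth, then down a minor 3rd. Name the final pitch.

Cb3

An augmented octave down from Gb4 is Gbb3.
Gbb3 down a perfect fifth → Cbb3 (7 semitones).
A minor second down from Cbb3 is Bbb2.
Up a perfect fourth from Bbb2: Ebb3 (5 semitones up).
Down a minor third from Ebb3: Cb3 (3 semitones down).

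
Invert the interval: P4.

perfect fifth

Interval numbers invert to sum to nine: 4 + 5 = 9, so a fourth inverts to a fifth.
Quality inverts too: perfect stays perfect. That makes the inversion a perfect fifth.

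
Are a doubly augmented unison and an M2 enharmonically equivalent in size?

Yes

Both span 2 semitones: a doubly augmented unison and a major second are the same chromatic distance.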